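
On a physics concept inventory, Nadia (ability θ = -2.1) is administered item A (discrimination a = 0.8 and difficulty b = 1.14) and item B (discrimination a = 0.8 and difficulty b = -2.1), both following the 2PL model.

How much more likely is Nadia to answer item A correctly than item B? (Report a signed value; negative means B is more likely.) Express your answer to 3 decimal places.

P(θ) = 1 / (1 + exp(−a(θ − b)))
P_A = 0.0697
P_B = 0.5000
P_A − P_B = -0.4303

-0.430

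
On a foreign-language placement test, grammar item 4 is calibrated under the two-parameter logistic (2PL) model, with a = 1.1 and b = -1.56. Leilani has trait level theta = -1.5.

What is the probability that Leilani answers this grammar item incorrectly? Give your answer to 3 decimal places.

P(theta) = 1 / (1 + exp(−a(theta − b)))
Exponent: 1.1 × (-1.5 − (-1.56)) = 0.0660
1/(1 + e^{-0.0660}) = 0.5165
P(incorrect) = 1 − 0.5165 = 0.4835

0.484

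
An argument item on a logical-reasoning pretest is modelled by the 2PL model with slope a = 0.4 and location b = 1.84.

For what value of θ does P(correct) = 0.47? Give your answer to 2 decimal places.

P(θ) = 1 / (1 + exp(−a(θ − b)))
logit = ln(0.4700/0.5300) = -0.1201
θ = b + logit/(a) = 1.84 + (-0.1201)/0.4000 = 1.5396

1.54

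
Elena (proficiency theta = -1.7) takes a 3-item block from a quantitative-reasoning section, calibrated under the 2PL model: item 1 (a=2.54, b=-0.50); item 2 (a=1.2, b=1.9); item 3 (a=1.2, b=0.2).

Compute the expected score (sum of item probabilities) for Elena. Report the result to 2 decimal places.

0.15

P(theta) = 1 / (1 + exp(−a(theta − b)))
P_1 = 1/(1+e^{3.0480}) = 0.0453
P_2 = 1/(1+e^{4.3200}) = 0.0131
P_3 = 1/(1+e^{2.2800}) = 0.0928
E[score] = 0.0453 + 0.0131 + 0.0928 = 0.1512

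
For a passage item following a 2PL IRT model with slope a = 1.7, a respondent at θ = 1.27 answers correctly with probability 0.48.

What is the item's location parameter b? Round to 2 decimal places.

P(θ) = 1 / (1 + exp(−a(θ − b)))
logit(0.48) = ln(0.48/0.52) = -0.0800
b = θ − logit/(a) = 1.27 − (-0.0800)/1.7000 = 1.3171

1.32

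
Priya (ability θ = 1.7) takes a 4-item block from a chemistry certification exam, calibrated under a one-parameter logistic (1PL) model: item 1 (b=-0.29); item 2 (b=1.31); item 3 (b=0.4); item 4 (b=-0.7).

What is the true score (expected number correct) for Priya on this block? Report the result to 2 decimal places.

P(θ) = 1 / (1 + exp(−(θ − b)))
P_1 = 1/(1+e^{-1.9900}) = 0.8797
P_2 = 1/(1+e^{-0.3900}) = 0.5963
P_3 = 1/(1+e^{-1.3000}) = 0.7858
P_4 = 1/(1+e^{-2.4000}) = 0.9168
E[score] = 0.8797 + 0.5963 + 0.7858 + 0.9168 = 3.1787

3.18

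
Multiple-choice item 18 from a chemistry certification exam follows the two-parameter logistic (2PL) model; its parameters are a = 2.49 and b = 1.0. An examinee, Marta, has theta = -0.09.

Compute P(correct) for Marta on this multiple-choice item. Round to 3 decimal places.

0.062

P(theta) = 1 / (1 + exp(−a(theta − b)))
Exponent: 2.49 × (-0.09 − 1.0) = -2.7141
1/(1 + e^{2.7141}) = 0.0621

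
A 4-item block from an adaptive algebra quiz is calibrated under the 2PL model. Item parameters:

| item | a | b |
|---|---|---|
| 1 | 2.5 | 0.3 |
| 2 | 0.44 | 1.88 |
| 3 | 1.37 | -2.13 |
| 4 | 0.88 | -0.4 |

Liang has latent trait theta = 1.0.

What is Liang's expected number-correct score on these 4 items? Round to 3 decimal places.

3.017

P(theta) = 1 / (1 + exp(−a(theta − b)))
P_1 = 1/(1+e^{-1.7500}) = 0.8520
P_2 = 1/(1+e^{0.3872}) = 0.4044
P_3 = 1/(1+e^{-4.2881}) = 0.9865
P_4 = 1/(1+e^{-1.2320}) = 0.7742
E[score] = 0.8520 + 0.4044 + 0.9865 + 0.7742 = 3.0170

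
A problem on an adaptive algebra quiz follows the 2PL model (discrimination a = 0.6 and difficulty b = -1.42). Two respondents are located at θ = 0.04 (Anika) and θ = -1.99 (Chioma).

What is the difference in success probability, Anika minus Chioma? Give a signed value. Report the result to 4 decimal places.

P(θ) = 1 / (1 + exp(−a(θ − b)))
P(Anika) = 0.7060  [exponent 0.8760]
P(Chioma) = 0.4153  [exponent -0.3420]
Difference = 0.7060 − 0.4153 = 0.2907

0.2907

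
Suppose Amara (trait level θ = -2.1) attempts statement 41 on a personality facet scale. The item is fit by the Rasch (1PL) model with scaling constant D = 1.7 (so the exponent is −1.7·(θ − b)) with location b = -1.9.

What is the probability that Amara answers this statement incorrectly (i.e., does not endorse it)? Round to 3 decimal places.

0.584

P(θ) = 1 / (1 + exp(−D·(θ − b)))
Exponent: 1.7 × (-2.1 − (-1.9)) = -0.3400
1/(1 + e^{0.3400}) = 0.4158
P = 0.4158
P(incorrect) = 1 − 0.4158 = 0.5842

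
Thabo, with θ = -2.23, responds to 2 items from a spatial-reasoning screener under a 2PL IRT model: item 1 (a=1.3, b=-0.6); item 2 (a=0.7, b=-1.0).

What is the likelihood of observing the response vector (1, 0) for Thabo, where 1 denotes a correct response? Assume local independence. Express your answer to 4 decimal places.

0.0754

P(θ) = 1 / (1 + exp(−a(θ − b)))
P_1 = 1/(1+e^{2.1190}) = 0.1073
P_2 = 1/(1+e^{0.8610}) = 0.2971
L = P_1 × (1−P_2) = 0.1073 × 0.7029 = 0.07539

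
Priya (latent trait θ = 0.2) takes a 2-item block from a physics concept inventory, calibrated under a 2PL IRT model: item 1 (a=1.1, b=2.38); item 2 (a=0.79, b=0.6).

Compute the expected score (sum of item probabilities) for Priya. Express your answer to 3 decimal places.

P(θ) = 1 / (1 + exp(−a(θ − b)))
P_1 = 1/(1+e^{2.3980}) = 0.0833
P_2 = 1/(1+e^{0.3160}) = 0.4217
E[score] = 0.0833 + 0.4217 = 0.5050

0.505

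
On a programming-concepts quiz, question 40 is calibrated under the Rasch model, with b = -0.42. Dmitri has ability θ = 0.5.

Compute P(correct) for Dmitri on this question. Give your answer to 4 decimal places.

0.7150

P(θ) = 1 / (1 + exp(−(θ − b)))
Exponent: (0.5 − (-0.42)) = 0.9200
1/(1 + e^{-0.9200}) = 0.7150
P = 0.7150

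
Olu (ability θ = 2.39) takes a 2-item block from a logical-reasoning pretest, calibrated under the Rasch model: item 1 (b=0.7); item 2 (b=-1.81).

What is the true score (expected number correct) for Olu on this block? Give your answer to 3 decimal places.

P(θ) = 1 / (1 + exp(−(θ − b)))
P_1 = 1/(1+e^{-1.6900}) = 0.8442
P_2 = 1/(1+e^{-4.2000}) = 0.9852
E[score] = 0.8442 + 0.9852 = 1.8295

1.829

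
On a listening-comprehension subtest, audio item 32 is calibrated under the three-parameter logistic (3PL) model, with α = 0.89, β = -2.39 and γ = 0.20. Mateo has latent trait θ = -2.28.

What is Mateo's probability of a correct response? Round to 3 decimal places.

P(θ) = γ + (1 − γ) · 1 / (1 + exp(−α(θ − β)))
Exponent: 0.89 × (-2.28 − (-2.39)) = 0.0979
1/(1 + e^{-0.0979}) = 0.5245
P = 0.20 + 0.80 × 0.5245 = 0.6196

0.620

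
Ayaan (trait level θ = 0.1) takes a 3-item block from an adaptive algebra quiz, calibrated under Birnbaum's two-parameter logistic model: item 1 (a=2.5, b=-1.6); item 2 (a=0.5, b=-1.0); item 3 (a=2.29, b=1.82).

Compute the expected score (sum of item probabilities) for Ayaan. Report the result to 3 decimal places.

P(θ) = 1 / (1 + exp(−a(θ − b)))
P_1 = 1/(1+e^{-4.2500}) = 0.9859
P_2 = 1/(1+e^{-0.5500}) = 0.6341
P_3 = 1/(1+e^{3.9388}) = 0.0191
E[score] = 0.9859 + 0.6341 + 0.0191 = 1.6392

1.639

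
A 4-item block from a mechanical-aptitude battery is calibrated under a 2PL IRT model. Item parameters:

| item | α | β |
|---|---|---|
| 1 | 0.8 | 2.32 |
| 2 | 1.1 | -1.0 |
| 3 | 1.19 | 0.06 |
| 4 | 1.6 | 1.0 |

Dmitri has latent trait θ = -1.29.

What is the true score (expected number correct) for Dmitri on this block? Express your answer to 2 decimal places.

0.67

P(θ) = 1 / (1 + exp(−α(θ − β)))
P_1 = 1/(1+e^{2.8880}) = 0.0527
P_2 = 1/(1+e^{0.3190}) = 0.4209
P_3 = 1/(1+e^{1.6065}) = 0.1671
P_4 = 1/(1+e^{3.6640}) = 0.0250
E[score] = 0.0527 + 0.4209 + 0.1671 + 0.0250 = 0.6657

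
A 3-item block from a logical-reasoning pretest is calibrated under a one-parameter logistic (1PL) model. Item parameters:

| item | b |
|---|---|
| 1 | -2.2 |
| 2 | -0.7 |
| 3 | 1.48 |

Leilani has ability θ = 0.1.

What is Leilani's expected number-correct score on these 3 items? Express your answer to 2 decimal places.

P(θ) = 1 / (1 + exp(−(θ − b)))
P_1 = 1/(1+e^{-2.3000}) = 0.9089
P_2 = 1/(1+e^{-0.8000}) = 0.6900
P_3 = 1/(1+e^{1.3800}) = 0.2010
E[score] = 0.9089 + 0.6900 + 0.2010 = 1.7999

1.80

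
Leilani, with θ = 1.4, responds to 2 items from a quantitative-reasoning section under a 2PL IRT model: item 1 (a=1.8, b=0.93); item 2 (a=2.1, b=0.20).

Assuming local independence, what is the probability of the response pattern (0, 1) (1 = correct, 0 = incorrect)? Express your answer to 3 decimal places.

0.278

P(θ) = 1 / (1 + exp(−a(θ − b)))
P_1 = 1/(1+e^{-0.8460}) = 0.6997
P_2 = 1/(1+e^{-2.5200}) = 0.9255
L = (1−P_1) × P_2 = 0.3003 × 0.9255 = 0.27791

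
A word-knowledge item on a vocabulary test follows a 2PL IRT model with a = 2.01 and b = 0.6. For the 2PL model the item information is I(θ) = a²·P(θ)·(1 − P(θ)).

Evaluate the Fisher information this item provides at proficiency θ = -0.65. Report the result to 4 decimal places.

P = 1/(1+e^{2.5125}) = 0.0750
P(1−P) = 0.0750 × 0.9250 = 0.0694
I = a² × P(1−P) = 2.01² × 0.0694 = 0.28024

0.2802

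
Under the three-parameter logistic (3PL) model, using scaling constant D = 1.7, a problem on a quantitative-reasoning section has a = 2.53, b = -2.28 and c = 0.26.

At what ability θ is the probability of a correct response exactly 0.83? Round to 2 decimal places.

-2.00

P(θ) = c + (1 − c) · 1 / (1 + exp(−D·a(θ − b)))
Remove guessing floor: (0.83 − 0.26)/(1 − 0.26) = 0.7703
logit = ln(0.7703/0.2297) = 1.2098
θ = b + logit/(1.7·a) = -2.28 + 1.2098/4.3010 = -1.9987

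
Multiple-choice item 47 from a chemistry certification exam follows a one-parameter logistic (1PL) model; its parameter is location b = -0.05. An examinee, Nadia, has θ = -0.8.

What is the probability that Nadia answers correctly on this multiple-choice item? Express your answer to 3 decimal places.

0.321

P(θ) = 1 / (1 + exp(−(θ − b)))
Exponent: (-0.8 − (-0.05)) = -0.7500
1/(1 + e^{0.7500}) = 0.3208
P = 0.3208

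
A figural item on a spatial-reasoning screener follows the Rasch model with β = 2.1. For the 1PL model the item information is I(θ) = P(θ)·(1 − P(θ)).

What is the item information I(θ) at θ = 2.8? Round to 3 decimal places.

0.222

P = 1/(1+e^{-0.7000}) = 0.6682
P(1−P) = 0.6682 × 0.3318 = 0.2217
I = P(1−P) = 0.22171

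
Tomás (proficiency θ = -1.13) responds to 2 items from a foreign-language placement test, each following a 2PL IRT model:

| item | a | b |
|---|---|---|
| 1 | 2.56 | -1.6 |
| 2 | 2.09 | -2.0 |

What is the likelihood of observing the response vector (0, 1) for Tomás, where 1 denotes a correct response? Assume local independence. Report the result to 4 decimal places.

P(θ) = 1 / (1 + exp(−a(θ − b)))
P_1 = 1/(1+e^{-1.2032}) = 0.7691
P_2 = 1/(1+e^{-1.8183}) = 0.8604
L = (1−P_1) × P_2 = 0.2309 × 0.8604 = 0.19866

0.1987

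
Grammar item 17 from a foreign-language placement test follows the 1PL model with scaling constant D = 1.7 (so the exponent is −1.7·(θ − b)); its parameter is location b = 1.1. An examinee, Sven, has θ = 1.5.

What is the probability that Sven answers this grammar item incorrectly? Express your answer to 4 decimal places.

0.3363

P(θ) = 1 / (1 + exp(−D·(θ − b)))
Exponent: 1.7 × (1.5 − 1.1) = 0.6800
1/(1 + e^{-0.6800}) = 0.6637
P = 0.6637
P(incorrect) = 1 − 0.6637 = 0.3363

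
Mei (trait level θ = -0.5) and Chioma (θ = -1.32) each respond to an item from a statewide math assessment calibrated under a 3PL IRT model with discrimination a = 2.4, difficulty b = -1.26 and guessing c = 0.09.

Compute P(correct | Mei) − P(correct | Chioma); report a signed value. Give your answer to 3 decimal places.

P(θ) = c + (1 − c) · 1 / (1 + exp(−a(θ − b)))
P(Mei) = 0.8736  [exponent 1.8240]
P(Chioma) = 0.5123  [exponent -0.1440]
Difference = 0.8736 − 0.5123 = 0.3613

0.361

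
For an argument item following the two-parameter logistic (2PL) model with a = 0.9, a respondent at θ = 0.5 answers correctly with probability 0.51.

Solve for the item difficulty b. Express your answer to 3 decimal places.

0.456

P(θ) = 1 / (1 + exp(−a(θ − b)))
logit(0.51) = ln(0.51/0.49) = 0.0400
b = θ − logit/(a) = 0.5 − 0.0400/0.9000 = 0.4555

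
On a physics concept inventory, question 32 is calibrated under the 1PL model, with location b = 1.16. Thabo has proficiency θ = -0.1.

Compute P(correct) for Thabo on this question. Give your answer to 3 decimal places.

0.221

P(θ) = 1 / (1 + exp(−(θ − b)))
Exponent: (-0.1 − 1.16) = -1.2600
1/(1 + e^{1.2600}) = 0.2210
P = 0.2210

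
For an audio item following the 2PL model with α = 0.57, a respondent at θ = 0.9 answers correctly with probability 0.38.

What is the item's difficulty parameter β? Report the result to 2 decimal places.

P(θ) = 1 / (1 + exp(−α(θ − β)))
logit(0.38) = ln(0.38/0.62) = -0.4895
β = θ − logit/(α) = 0.9 − (-0.4895)/0.5700 = 1.7589

1.76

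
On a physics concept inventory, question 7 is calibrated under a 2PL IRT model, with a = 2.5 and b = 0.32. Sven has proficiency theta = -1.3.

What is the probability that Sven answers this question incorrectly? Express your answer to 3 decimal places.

P(theta) = 1 / (1 + exp(−a(theta − b)))
Exponent: 2.5 × (-1.3 − 0.32) = -4.0500
1/(1 + e^{4.0500}) = 0.0171
P(incorrect) = 1 − 0.0171 = 0.9829

0.983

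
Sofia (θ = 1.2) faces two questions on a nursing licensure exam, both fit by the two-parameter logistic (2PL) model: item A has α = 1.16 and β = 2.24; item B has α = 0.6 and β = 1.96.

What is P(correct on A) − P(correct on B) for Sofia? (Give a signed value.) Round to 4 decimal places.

P(θ) = 1 / (1 + exp(−α(θ − β)))
P_A = 0.2303
P_B = 0.3879
P_A − P_B = -0.1576

-0.1576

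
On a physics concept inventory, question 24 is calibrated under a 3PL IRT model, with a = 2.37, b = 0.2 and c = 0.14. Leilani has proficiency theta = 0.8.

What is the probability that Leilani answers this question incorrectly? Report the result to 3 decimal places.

0.167

P(theta) = c + (1 − c) · 1 / (1 + exp(−a(theta − b)))
Exponent: 2.37 × (0.8 − 0.2) = 1.4220
1/(1 + e^{-1.4220}) = 0.8057
P = 0.14 + 0.86 × 0.8057 = 0.8329
P(incorrect) = 1 − 0.8329 = 0.1671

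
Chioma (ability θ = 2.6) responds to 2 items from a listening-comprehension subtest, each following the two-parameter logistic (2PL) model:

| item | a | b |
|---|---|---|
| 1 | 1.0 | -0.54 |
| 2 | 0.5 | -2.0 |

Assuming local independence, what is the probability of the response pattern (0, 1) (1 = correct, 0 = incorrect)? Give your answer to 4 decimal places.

P(θ) = 1 / (1 + exp(−a(θ − b)))
P_1 = 1/(1+e^{-3.1400}) = 0.9585
P_2 = 1/(1+e^{-2.3000}) = 0.9089
L = (1−P_1) × P_2 = 0.0415 × 0.9089 = 0.03771

0.0377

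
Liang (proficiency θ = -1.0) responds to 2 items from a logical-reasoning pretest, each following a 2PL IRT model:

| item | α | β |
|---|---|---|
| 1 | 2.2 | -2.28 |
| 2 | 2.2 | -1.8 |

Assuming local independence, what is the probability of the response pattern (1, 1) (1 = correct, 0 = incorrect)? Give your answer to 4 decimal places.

0.8050

P(θ) = 1 / (1 + exp(−α(θ − β)))
P_1 = 1/(1+e^{-2.8160}) = 0.9435
P_2 = 1/(1+e^{-1.7600}) = 0.8532
L = P_1 × P_2 = 0.9435 × 0.8532 = 0.80503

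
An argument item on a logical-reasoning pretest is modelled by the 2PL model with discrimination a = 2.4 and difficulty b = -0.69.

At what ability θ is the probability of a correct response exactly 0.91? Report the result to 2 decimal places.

P(θ) = 1 / (1 + exp(−a(θ − b)))
logit = ln(0.9100/0.0900) = 2.3136
θ = b + logit/(a) = -0.69 + 2.3136/2.4000 = 0.2740

0.27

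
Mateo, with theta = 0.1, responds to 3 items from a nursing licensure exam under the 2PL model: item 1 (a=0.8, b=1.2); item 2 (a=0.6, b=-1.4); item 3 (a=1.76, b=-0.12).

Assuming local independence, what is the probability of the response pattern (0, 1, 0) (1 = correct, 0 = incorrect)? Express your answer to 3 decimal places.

P(theta) = 1 / (1 + exp(−a(theta − b)))
P_1 = 1/(1+e^{0.8800}) = 0.2932
P_2 = 1/(1+e^{-0.9000}) = 0.7109
P_3 = 1/(1+e^{-0.3872}) = 0.5956
L = (1−P_1) × P_2 × (1−P_3) = 0.7068 × 0.7109 × 0.4044 = 0.20321

0.203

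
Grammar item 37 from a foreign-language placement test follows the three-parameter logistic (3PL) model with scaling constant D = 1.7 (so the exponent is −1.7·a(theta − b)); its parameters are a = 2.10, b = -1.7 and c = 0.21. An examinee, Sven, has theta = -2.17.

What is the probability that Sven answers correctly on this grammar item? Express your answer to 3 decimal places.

0.334

P(theta) = c + (1 − c) · 1 / (1 + exp(−D·a(theta − b)))
Exponent: 1.7 × 2.10 × (-2.17 − (-1.7)) = -1.6779
1/(1 + e^{1.6779}) = 0.1574
P = 0.21 + 0.79 × 0.1574 = 0.3343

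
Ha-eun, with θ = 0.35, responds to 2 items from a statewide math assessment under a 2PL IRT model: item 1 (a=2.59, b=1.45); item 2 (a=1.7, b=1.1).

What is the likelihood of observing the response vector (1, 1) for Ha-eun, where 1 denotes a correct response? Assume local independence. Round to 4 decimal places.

P(θ) = 1 / (1 + exp(−a(θ − b)))
P_1 = 1/(1+e^{2.8490}) = 0.0547
P_2 = 1/(1+e^{1.2750}) = 0.2184
L = P_1 × P_2 = 0.0547 × 0.2184 = 0.01195

0.0120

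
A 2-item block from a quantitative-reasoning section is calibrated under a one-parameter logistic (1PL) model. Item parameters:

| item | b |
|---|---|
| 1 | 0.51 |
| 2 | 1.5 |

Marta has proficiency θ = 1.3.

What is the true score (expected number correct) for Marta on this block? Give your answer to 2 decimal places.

P(θ) = 1 / (1 + exp(−(θ − b)))
P_1 = 1/(1+e^{-0.7900}) = 0.6878
P_2 = 1/(1+e^{0.2000}) = 0.4502
E[score] = 0.6878 + 0.4502 = 1.1380

1.14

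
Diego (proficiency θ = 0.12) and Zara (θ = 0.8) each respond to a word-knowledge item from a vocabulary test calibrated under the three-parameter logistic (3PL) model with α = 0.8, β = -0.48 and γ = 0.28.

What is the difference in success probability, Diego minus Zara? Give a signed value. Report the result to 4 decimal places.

P(θ) = γ + (1 − γ) · 1 / (1 + exp(−α(θ − β)))
P(Diego) = 0.7248  [exponent 0.4800]
P(Zara) = 0.8097  [exponent 1.0240]
Difference = 0.7248 − 0.8097 = -0.0850

-0.0850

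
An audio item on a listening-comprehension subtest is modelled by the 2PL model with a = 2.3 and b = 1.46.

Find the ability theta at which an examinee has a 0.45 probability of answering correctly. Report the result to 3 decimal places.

P(theta) = 1 / (1 + exp(−a(theta − b)))
logit = ln(0.4500/0.5500) = -0.2007
theta = b + logit/(a) = 1.46 + (-0.2007)/2.3000 = 1.3728

1.373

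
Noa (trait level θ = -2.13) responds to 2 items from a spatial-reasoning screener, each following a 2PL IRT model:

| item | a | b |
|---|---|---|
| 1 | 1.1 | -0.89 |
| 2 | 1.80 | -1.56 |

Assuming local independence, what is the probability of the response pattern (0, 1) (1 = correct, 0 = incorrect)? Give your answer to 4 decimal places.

P(θ) = 1 / (1 + exp(−a(θ − b)))
P_1 = 1/(1+e^{1.3640}) = 0.2036
P_2 = 1/(1+e^{1.0260}) = 0.2639
L = (1−P_1) × P_2 = 0.7964 × 0.2639 = 0.21014

0.2101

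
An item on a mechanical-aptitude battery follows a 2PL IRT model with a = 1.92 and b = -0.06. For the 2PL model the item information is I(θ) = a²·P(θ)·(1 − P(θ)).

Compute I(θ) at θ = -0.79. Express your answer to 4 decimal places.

0.5844

P = 1/(1+e^{1.4016}) = 0.1976
P(1−P) = 0.1976 × 0.8024 = 0.1585
I = a² × P(1−P) = 1.92² × 0.1585 = 0.58441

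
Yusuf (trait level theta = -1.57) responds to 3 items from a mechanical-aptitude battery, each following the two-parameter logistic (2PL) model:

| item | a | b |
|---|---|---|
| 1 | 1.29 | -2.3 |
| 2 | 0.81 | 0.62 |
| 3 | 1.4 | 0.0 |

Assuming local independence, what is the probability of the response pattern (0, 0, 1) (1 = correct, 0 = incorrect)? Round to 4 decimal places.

P(theta) = 1 / (1 + exp(−a(theta − b)))
P_1 = 1/(1+e^{-0.9417}) = 0.7194
P_2 = 1/(1+e^{1.7739}) = 0.1451
P_3 = 1/(1+e^{2.1980}) = 0.0999
L = (1−P_1) × (1−P_2) × P_3 = 0.2806 × 0.8549 × 0.0999 = 0.02397

0.0240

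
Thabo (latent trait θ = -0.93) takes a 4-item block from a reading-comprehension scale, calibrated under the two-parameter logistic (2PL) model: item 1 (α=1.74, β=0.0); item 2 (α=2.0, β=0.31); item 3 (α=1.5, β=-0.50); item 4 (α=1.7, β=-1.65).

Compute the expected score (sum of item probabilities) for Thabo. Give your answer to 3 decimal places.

1.360

P(θ) = 1 / (1 + exp(−α(θ − β)))
P_1 = 1/(1+e^{1.6182}) = 0.1655
P_2 = 1/(1+e^{2.4800}) = 0.0773
P_3 = 1/(1+e^{0.6450}) = 0.3441
P_4 = 1/(1+e^{-1.2240}) = 0.7728
E[score] = 0.1655 + 0.0773 + 0.3441 + 0.7728 = 1.3596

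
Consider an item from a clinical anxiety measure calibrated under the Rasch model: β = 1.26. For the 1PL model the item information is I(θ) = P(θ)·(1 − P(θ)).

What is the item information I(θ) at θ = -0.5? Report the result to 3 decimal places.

P = 1/(1+e^{1.7600}) = 0.1468
P(1−P) = 0.1468 × 0.8532 = 0.1252
I = P(1−P) = 0.12524

0.125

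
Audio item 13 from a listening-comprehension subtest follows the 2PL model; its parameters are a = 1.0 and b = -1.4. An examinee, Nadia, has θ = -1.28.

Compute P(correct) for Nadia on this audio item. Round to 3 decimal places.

P(θ) = 1 / (1 + exp(−a(θ − b)))
Exponent: 1.0 × (-1.28 − (-1.4)) = 0.1200
1/(1 + e^{-0.1200}) = 0.5300

0.530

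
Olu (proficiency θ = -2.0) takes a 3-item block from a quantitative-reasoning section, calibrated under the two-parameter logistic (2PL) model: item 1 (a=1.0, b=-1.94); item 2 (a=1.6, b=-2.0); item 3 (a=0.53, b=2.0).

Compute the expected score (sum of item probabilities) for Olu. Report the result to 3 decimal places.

P(θ) = 1 / (1 + exp(−a(θ − b)))
P_1 = 1/(1+e^{0.0600}) = 0.4850
P_2 = 1/(1+e^{0.0000}) = 0.5000
P_3 = 1/(1+e^{2.1200}) = 0.1072
E[score] = 0.4850 + 0.5000 + 0.1072 = 1.0922

1.092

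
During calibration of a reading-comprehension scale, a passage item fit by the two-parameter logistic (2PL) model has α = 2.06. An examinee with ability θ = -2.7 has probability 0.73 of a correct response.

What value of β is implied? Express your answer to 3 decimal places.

P(θ) = 1 / (1 + exp(−α(θ − β)))
logit(0.73) = ln(0.73/0.27) = 0.9946
β = θ − logit/(α) = -2.7 − 0.9946/2.0600 = -3.1828

-3.183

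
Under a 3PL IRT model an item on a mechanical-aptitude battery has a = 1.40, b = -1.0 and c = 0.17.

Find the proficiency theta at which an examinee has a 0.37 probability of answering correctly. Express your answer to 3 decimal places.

-1.820

P(theta) = c + (1 − c) · 1 / (1 + exp(−a(theta − b)))
Remove guessing floor: (0.37 − 0.17)/(1 − 0.17) = 0.2410
logit = ln(0.2410/0.7590) = -1.1474
theta = b + logit/(a) = -1.0 + (-1.1474)/1.4000 = -1.8196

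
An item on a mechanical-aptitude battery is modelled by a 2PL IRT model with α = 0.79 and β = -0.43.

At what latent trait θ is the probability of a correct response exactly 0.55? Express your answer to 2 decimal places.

P(θ) = 1 / (1 + exp(−α(θ − β)))
logit = ln(0.5500/0.4500) = 0.2007
θ = β + logit/(α) = -0.43 + 0.2007/0.7900 = -0.1760

-0.18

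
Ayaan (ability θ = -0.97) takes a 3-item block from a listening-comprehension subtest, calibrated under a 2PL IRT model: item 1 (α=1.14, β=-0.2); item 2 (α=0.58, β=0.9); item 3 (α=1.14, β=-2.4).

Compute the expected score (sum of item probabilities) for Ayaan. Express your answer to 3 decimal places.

1.382

P(θ) = 1 / (1 + exp(−α(θ − β)))
P_1 = 1/(1+e^{0.8778}) = 0.2936
P_2 = 1/(1+e^{1.0846}) = 0.2526
P_3 = 1/(1+e^{-1.6302}) = 0.8362
E[score] = 0.2936 + 0.2526 + 0.8362 = 1.3825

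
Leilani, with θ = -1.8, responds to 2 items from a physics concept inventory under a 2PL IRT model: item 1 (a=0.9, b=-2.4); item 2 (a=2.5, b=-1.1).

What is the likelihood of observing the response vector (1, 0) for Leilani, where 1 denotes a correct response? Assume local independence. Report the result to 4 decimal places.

0.5383

P(θ) = 1 / (1 + exp(−a(θ − b)))
P_1 = 1/(1+e^{-0.5400}) = 0.6318
P_2 = 1/(1+e^{1.7500}) = 0.1480
L = P_1 × (1−P_2) = 0.6318 × 0.8520 = 0.53827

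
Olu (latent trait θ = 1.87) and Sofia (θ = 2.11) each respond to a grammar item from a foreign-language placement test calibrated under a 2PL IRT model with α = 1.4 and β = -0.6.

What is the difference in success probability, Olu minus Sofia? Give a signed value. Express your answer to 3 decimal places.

-0.009

P(θ) = 1 / (1 + exp(−α(θ − β)))
P(Olu) = 0.9695  [exponent 3.4580]
P(Sofia) = 0.9780  [exponent 3.7940]
Difference = 0.9695 − 0.9780 = -0.0085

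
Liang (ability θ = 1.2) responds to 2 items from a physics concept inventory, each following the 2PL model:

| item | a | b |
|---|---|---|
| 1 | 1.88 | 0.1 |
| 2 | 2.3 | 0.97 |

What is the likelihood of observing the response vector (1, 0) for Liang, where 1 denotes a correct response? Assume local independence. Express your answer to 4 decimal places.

0.3291

P(θ) = 1 / (1 + exp(−a(θ − b)))
P_1 = 1/(1+e^{-2.0680}) = 0.8878
P_2 = 1/(1+e^{-0.5290}) = 0.6292
L = P_1 × (1−P_2) = 0.8878 × 0.3708 = 0.32913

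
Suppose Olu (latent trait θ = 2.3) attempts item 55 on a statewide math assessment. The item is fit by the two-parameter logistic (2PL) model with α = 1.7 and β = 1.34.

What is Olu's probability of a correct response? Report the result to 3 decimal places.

P(θ) = 1 / (1 + exp(−α(θ − β)))
Exponent: 1.7 × (2.3 − 1.34) = 1.6320
1/(1 + e^{-1.6320}) = 0.8364

0.836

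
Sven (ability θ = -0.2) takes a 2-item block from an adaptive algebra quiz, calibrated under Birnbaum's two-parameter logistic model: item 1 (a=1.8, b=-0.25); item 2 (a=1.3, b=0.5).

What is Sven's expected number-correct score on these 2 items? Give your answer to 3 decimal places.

P(θ) = 1 / (1 + exp(−a(θ − b)))
P_1 = 1/(1+e^{-0.0900}) = 0.5225
P_2 = 1/(1+e^{0.9100}) = 0.2870
E[score] = 0.5225 + 0.2870 = 0.8095

0.809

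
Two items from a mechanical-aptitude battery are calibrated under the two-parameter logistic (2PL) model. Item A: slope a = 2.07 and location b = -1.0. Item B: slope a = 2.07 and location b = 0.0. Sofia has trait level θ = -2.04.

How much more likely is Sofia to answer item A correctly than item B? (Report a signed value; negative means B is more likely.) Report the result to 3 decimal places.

P(θ) = 1 / (1 + exp(−a(θ − b)))
P_A = 0.1041
P_B = 0.0144
P_A − P_B = 0.0896

0.090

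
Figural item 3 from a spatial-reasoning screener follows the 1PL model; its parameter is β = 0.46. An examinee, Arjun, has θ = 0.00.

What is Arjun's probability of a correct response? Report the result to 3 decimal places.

P(θ) = 1 / (1 + exp(−(θ − β)))
Exponent: (0.00 − 0.46) = -0.4600
1/(1 + e^{0.4600}) = 0.3870
P = 0.3870

0.387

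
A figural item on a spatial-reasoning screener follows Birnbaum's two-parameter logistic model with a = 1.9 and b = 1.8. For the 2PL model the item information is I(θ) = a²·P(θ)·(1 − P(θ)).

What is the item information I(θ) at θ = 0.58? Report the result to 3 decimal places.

P = 1/(1+e^{2.3180}) = 0.0896
P(1−P) = 0.0896 × 0.9104 = 0.0816
I = a² × P(1−P) = 1.9² × 0.0816 = 0.29460

0.295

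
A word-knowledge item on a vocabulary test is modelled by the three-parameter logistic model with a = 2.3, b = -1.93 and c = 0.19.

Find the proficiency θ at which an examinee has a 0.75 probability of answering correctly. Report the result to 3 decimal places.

P(θ) = c + (1 − c) · 1 / (1 + exp(−a(θ − b)))
Remove guessing floor: (0.75 − 0.19)/(1 − 0.19) = 0.6914
logit = ln(0.6914/0.3086) = 0.8065
θ = b + logit/(a) = -1.93 + 0.8065/2.3000 = -1.5794

-1.579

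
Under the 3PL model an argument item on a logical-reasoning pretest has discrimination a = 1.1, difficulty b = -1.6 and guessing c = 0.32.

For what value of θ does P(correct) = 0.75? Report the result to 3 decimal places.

-1.107

P(θ) = c + (1 − c) · 1 / (1 + exp(−a(θ − b)))
Remove guessing floor: (0.75 − 0.32)/(1 − 0.32) = 0.6324
logit = ln(0.6324/0.3676) = 0.5423
θ = b + logit/(a) = -1.6 + 0.5423/1.1000 = -1.1070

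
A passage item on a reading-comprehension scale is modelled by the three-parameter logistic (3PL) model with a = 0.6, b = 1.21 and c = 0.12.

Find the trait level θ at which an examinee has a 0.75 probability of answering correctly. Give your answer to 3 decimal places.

P(θ) = c + (1 − c) · 1 / (1 + exp(−a(θ − b)))
Remove guessing floor: (0.75 − 0.12)/(1 − 0.12) = 0.7159
logit = ln(0.7159/0.2841) = 0.9243
θ = b + logit/(a) = 1.21 + 0.9243/0.6000 = 2.7504

2.750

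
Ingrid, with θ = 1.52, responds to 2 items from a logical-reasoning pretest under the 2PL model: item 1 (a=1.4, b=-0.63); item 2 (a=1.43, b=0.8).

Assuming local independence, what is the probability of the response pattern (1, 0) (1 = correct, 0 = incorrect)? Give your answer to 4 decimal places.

0.2508

P(θ) = 1 / (1 + exp(−a(θ − b)))
P_1 = 1/(1+e^{-3.0100}) = 0.9530
P_2 = 1/(1+e^{-1.0296}) = 0.7368
L = P_1 × (1−P_2) = 0.9530 × 0.2632 = 0.25080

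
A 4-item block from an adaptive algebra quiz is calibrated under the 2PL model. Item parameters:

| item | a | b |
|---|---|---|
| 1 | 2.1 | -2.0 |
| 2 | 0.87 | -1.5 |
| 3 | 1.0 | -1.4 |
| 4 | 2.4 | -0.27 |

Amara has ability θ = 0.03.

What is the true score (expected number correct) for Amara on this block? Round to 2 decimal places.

P(θ) = 1 / (1 + exp(−a(θ − b)))
P_1 = 1/(1+e^{-4.2630}) = 0.9861
P_2 = 1/(1+e^{-1.3311}) = 0.7910
P_3 = 1/(1+e^{-1.4300}) = 0.8069
P_4 = 1/(1+e^{-0.7200}) = 0.6726
E[score] = 0.9861 + 0.7910 + 0.8069 + 0.6726 = 3.2566

3.26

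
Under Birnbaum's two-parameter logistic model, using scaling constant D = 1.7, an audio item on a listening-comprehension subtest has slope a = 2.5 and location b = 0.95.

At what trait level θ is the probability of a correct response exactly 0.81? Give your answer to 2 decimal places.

1.29

P(θ) = 1 / (1 + exp(−D·a(θ − b)))
logit = ln(0.8100/0.1900) = 1.4500
θ = b + logit/(1.7·a) = 0.95 + 1.4500/4.2500 = 1.2912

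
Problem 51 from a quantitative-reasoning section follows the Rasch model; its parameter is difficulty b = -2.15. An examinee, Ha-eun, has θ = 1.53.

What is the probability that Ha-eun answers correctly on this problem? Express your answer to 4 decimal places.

P(θ) = 1 / (1 + exp(−(θ − b)))
Exponent: (1.53 − (-2.15)) = 3.6800
1/(1 + e^{-3.6800}) = 0.9754
P = 0.9754

0.9754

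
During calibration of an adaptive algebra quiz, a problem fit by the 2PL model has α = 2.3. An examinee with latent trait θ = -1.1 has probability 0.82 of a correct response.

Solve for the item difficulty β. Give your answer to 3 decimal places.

-1.759

P(θ) = 1 / (1 + exp(−α(θ − β)))
logit(0.82) = ln(0.82/0.18) = 1.5163
β = θ − logit/(α) = -1.1 − 1.5163/2.3000 = -1.7593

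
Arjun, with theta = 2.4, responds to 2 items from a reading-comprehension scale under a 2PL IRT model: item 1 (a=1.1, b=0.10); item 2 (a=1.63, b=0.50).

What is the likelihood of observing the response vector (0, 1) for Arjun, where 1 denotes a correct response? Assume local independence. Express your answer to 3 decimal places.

P(theta) = 1 / (1 + exp(−a(theta − b)))
P_1 = 1/(1+e^{-2.5300}) = 0.9262
P_2 = 1/(1+e^{-3.0970}) = 0.9568
L = (1−P_1) × P_2 = 0.0738 × 0.9568 = 0.07059

0.071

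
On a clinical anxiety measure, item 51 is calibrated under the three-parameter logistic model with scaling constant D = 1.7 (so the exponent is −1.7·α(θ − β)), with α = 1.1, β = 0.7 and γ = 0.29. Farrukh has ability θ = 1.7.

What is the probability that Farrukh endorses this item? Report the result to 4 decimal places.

0.9052

P(θ) = γ + (1 − γ) · 1 / (1 + exp(−D·α(θ − β)))
Exponent: 1.7 × 1.1 × (1.7 − 0.7) = 1.8700
1/(1 + e^{-1.8700}) = 0.8665
P = 0.29 + 0.71 × 0.8665 = 0.9052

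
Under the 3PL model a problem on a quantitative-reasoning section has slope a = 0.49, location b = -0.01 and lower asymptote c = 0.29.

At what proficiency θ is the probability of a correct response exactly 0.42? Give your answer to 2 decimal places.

-3.06

P(θ) = c + (1 − c) · 1 / (1 + exp(−a(θ − b)))
Remove guessing floor: (0.42 − 0.29)/(1 − 0.29) = 0.1831
logit = ln(0.1831/0.8169) = -1.4955
θ = b + logit/(a) = -0.01 + (-1.4955)/0.4900 = -3.0620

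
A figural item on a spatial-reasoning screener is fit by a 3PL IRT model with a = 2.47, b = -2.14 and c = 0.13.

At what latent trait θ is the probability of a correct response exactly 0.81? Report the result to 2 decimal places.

P(θ) = c + (1 − c) · 1 / (1 + exp(−a(θ − b)))
Remove guessing floor: (0.81 − 0.13)/(1 − 0.13) = 0.7816
logit = ln(0.7816/0.2184) = 1.2751
θ = b + logit/(a) = -2.14 + 1.2751/2.4700 = -1.6238

-1.62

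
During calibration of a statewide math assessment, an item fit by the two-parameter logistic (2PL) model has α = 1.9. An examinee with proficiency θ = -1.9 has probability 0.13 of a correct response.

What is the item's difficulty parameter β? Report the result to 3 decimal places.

-0.899

P(θ) = 1 / (1 + exp(−α(θ − β)))
logit(0.13) = ln(0.13/0.87) = -1.9010
β = θ − logit/(α) = -1.9 − (-1.9010)/1.9000 = -0.8995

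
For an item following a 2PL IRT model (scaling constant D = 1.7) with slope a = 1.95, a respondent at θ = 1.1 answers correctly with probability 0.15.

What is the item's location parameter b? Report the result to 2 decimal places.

1.62

P(θ) = 1 / (1 + exp(−D·a(θ − b)))
logit(0.15) = ln(0.15/0.85) = -1.7346
b = θ − logit/(1.7·a) = 1.1 − (-1.7346)/3.3150 = 1.6233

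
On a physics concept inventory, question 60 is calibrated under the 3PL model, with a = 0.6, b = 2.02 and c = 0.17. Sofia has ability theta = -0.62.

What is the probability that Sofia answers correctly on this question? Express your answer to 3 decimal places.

P(theta) = c + (1 − c) · 1 / (1 + exp(−a(theta − b)))
Exponent: 0.6 × (-0.62 − 2.02) = -1.5840
1/(1 + e^{1.5840}) = 0.1702
P = 0.17 + 0.83 × 0.1702 = 0.3113

0.311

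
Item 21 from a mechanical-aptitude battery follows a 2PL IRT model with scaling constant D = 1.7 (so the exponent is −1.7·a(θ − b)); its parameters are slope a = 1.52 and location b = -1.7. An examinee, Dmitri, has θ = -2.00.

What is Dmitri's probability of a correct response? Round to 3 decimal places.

P(θ) = 1 / (1 + exp(−D·a(θ − b)))
Exponent: 1.7 × 1.52 × (-2.00 − (-1.7)) = -0.7752
1/(1 + e^{0.7752}) = 0.3154
P = 0.3154

0.315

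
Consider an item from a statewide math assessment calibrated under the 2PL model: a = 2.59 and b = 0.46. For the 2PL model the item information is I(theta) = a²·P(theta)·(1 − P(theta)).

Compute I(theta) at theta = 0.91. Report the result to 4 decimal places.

1.2154

P = 1/(1+e^{-1.1655}) = 0.7623
P(1−P) = 0.7623 × 0.2377 = 0.1812
I = a² × P(1−P) = 2.59² × 0.1812 = 1.21539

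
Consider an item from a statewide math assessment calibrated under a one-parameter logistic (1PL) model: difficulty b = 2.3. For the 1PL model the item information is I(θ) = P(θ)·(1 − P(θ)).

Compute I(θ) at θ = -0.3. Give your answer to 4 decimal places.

0.0644

P = 1/(1+e^{2.6000}) = 0.0691
P(1−P) = 0.0691 × 0.9309 = 0.0644
I = P(1−P) = 0.06436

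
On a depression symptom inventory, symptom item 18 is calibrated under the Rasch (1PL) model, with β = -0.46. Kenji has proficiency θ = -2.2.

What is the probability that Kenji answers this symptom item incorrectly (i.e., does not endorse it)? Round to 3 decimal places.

0.851

P(θ) = 1 / (1 + exp(−(θ − β)))
Exponent: (-2.2 − (-0.46)) = -1.7400
1/(1 + e^{1.7400}) = 0.1493
P = 0.1493
P(incorrect) = 1 − 0.1493 = 0.8507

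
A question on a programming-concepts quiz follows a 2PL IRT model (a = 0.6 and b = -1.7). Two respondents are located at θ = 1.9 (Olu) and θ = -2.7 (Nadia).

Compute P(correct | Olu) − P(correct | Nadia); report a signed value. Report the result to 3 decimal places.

0.542

P(θ) = 1 / (1 + exp(−a(θ − b)))
P(Olu) = 0.8966  [exponent 2.1600]
P(Nadia) = 0.3543  [exponent -0.6000]
Difference = 0.8966 − 0.3543 = 0.5423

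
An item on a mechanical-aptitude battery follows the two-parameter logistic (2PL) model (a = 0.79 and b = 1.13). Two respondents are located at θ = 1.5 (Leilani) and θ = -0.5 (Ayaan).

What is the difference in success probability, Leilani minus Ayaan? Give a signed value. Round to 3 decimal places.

P(θ) = 1 / (1 + exp(−a(θ − b)))
P(Leilani) = 0.5726  [exponent 0.2923]
P(Ayaan) = 0.2162  [exponent -1.2877]
Difference = 0.5726 − 0.2162 = 0.3563

0.356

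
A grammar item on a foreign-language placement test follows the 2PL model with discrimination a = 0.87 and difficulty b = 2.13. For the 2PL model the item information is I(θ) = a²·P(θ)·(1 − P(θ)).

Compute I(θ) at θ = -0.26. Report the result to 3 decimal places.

0.075

P = 1/(1+e^{2.0793}) = 0.1111
P(1−P) = 0.1111 × 0.8889 = 0.0988
I = a² × P(1−P) = 0.87² × 0.0988 = 0.07476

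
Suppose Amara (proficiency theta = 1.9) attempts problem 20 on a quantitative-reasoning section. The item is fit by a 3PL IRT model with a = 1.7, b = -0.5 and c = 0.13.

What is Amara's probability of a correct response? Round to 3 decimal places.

P(theta) = c + (1 − c) · 1 / (1 + exp(−a(theta − b)))
Exponent: 1.7 × (1.9 − (-0.5)) = 4.0800
1/(1 + e^{-4.0800}) = 0.9834
P = 0.13 + 0.87 × 0.9834 = 0.9855

0.986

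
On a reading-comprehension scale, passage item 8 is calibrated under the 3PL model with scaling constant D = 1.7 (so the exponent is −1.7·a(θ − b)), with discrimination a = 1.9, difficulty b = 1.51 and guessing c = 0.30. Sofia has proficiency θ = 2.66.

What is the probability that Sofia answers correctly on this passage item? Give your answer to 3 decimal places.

0.983

P(θ) = c + (1 − c) · 1 / (1 + exp(−D·a(θ − b)))
Exponent: 1.7 × 1.9 × (2.66 − 1.51) = 3.7145
1/(1 + e^{-3.7145}) = 0.9762
P = 0.30 + 0.70 × 0.9762 = 0.9833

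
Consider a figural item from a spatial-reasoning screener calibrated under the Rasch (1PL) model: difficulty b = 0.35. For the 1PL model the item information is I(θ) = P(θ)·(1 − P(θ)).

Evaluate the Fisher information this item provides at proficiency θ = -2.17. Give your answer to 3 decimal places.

P = 1/(1+e^{2.5200}) = 0.0745
P(1−P) = 0.0745 × 0.9255 = 0.0689
I = P(1−P) = 0.06892

0.069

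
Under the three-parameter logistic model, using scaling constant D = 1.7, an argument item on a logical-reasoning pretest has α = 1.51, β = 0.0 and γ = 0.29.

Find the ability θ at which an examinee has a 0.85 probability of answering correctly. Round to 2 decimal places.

0.51

P(θ) = γ + (1 − γ) · 1 / (1 + exp(−D·α(θ − β)))
Remove guessing floor: (0.85 − 0.29)/(1 − 0.29) = 0.7887
logit = ln(0.7887/0.2113) = 1.3173
θ = β + logit/(1.7·α) = 0.0 + 1.3173/2.5670 = 0.5132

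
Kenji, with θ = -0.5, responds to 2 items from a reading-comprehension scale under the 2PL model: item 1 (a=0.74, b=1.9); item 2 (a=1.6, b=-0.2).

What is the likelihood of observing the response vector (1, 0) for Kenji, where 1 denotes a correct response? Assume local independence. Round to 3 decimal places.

P(θ) = 1 / (1 + exp(−a(θ − b)))
P_1 = 1/(1+e^{1.7760}) = 0.1448
P_2 = 1/(1+e^{0.4800}) = 0.3823
L = P_1 × (1−P_2) = 0.1448 × 0.6177 = 0.08945

0.089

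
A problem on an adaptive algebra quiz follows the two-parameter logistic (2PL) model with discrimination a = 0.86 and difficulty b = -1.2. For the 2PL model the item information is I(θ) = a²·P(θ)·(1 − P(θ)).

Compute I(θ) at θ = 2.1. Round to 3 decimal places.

P = 1/(1+e^{-2.8380}) = 0.9447
P(1−P) = 0.9447 × 0.0553 = 0.0522
I = a² × P(1−P) = 0.86² × 0.0522 = 0.03864

0.039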